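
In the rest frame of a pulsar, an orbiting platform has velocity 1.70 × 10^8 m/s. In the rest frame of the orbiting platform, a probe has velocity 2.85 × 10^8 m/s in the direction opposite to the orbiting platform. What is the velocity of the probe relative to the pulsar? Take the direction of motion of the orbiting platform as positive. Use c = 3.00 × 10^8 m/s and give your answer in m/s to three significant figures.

In units of c (dividing by 3.00 × 10^8 m/s): v = 0.567, u' = -0.950.
u = (u' + v)/(1 + u'v/c²):
u = (-0.950 + 0.567) / (1 + (-0.950)·0.567) = -0.3833/0.4617 = -0.8303
Converting back: u = -0.8303 × 3.00 × 10^8 m/s.

-2.49 × 10^8 m/s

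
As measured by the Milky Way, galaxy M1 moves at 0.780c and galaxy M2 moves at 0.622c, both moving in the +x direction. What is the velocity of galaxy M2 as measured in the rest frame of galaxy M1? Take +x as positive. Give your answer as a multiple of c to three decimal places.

β_A = 0.780, β_B = 0.622.
Transform to A's frame with the inverse velocity-addition law: u' = (u − v)/(1 − uv/c²), taking u = β_B and v = β_A.
u' = (0.622 − 0.780) / (1 − (0.780)(0.622)) = -0.1580/0.5148 = -0.3069.

-0.307c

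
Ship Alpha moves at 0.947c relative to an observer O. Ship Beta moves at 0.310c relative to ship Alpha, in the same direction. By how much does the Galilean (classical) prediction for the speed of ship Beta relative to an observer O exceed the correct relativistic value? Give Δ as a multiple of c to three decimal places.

Galilean: u_cl = 0.310 + 0.947 = 1.2570.
Relativistic: u_rel = (0.310 + 0.947) / (1 + 0.310·0.947) = 1.2570/1.2936 = 0.9717.
Δ = 1.2570 − 0.9717 = 0.2853.
(The classical prediction exceeds c; the relativistic result does not.)

Δ = 0.285c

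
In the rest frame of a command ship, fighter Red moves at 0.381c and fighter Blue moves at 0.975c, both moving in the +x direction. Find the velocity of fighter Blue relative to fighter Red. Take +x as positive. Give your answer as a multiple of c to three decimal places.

β_A = 0.381, β_B = 0.975.
Transform to A's frame with the inverse velocity-addition law: u' = (u − v)/(1 − uv/c²), taking u = β_B and v = β_A.
u' = (0.975 − 0.381) / (1 − (0.381)(0.975)) = 0.5940/0.6285 = 0.9451.

+0.945c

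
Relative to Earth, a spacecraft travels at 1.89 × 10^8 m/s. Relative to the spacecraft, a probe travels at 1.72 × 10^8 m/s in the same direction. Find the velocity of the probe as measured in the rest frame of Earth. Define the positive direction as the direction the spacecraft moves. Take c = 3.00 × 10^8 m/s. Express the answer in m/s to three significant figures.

In units of c (dividing by 3.00 × 10^8 m/s): v = 0.630, u' = 0.573.
u = (u' + v)/(1 + u'v/c²):
u = (0.573 + 0.630) / (1 + 0.573·0.630) = 1.2033/1.3612 = 0.8840
(Galilean addition would give +1.203c, exceeding c.)
Converting back: u = 0.8840 × 3.00 × 10^8 m/s.

2.65 × 10^8 m/s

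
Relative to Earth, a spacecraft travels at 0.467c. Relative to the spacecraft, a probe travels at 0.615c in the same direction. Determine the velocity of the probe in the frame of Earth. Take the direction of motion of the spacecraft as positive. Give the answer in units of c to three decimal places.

With v = 0.467 and u' = 0.615 (in units of c),
u = (u' + v)/(1 + u'v/c²):
u = (0.615 + 0.467) / (1 + 0.615·0.467) = 1.0820/1.2872 = 0.8406
(Galilean addition would give +1.082c, exceeding c.)

0.841c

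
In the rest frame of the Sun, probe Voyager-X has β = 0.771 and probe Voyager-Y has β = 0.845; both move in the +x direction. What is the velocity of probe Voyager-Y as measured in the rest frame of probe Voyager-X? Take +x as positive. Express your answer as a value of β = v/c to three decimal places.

β = +0.212

β_A = 0.771, β_B = 0.845.
Transform to A's frame with the inverse velocity-addition law: u' = (u − v)/(1 − uv/c²), taking u = β_B and v = β_A.
u' = (0.845 − 0.771) / (1 − (0.771)(0.845)) = 0.0740/0.3485 = 0.2123.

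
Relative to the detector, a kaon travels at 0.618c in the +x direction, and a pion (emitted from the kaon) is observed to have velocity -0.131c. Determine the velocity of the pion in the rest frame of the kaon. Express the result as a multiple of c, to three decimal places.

Invert the composition law: u' = (u − v)/(1 − uv/c²).
u' = (-0.131 − 0.618) / (1 − (-0.131)(0.618)) = -0.7490/1.0810 = -0.6929.

-0.693c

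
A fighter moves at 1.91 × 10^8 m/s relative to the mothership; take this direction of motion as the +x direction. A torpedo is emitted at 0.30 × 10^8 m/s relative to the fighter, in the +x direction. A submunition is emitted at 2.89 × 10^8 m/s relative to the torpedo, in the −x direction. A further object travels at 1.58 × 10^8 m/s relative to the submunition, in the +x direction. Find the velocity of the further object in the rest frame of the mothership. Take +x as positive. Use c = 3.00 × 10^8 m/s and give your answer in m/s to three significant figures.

-1.51 × 10^8 m/s

Apply u = (u' + v)/(1 + u'v/c²) successively, working outward toward the mothership.
(Dividing each given speed by c = 3.00 × 10^8 m/s to work in units of c.)
Start: velocity of the fighter relative to the mothership = 0.6367c.
Compose with the torpedo (u' = 0.100 in the fighter frame): u_1 = (0.100 + 0.637) / (1 + 0.100·0.637) = 0.7367/1.0637 = 0.6926.
Compose with the submunition (u' = -0.963 in the torpedo frame): u_2 = (-0.963 + 0.693) / (1 + (-0.963)·0.693) = -0.2708/0.3328 = -0.8135.
Compose with the further object (u' = 0.527 in the submunition frame): u_3 = (0.527 + (-0.814)) / (1 + 0.527·(-0.814)) = -0.2869/0.5715 = -0.5019.
So u = -0.5019 × 3.00 × 10^8 m/s.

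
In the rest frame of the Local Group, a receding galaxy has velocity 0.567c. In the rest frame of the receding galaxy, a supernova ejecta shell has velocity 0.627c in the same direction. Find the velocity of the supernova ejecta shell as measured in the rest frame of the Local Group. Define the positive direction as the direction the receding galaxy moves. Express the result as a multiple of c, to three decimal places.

0.881c

With v = 0.567 and u' = 0.627 (in units of c),
u = (u' + v)/(1 + u'v/c²):
u = (0.627 + 0.567) / (1 + 0.627·0.567) = 1.1940/1.3555 = 0.8808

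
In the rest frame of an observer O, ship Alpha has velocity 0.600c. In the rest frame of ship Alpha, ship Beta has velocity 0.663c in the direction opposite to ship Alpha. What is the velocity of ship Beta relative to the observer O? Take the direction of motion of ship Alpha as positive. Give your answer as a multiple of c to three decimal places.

With v = 0.600 and u' = -0.663 (in units of c),
u = (u' + v)/(1 + u'v/c²):
u = (-0.663 + 0.600) / (1 + (-0.663)·0.600) = -0.0630/0.6022 = -0.1046

-0.105c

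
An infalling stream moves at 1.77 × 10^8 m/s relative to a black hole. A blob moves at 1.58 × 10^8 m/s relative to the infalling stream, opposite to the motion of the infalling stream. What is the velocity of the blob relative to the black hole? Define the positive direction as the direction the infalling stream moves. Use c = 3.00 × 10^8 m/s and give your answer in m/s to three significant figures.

+2.76 × 10^7 m/s

In units of c (dividing by 3.00 × 10^8 m/s): v = 0.590, u' = -0.527.
u = (u' + v)/(1 + u'v/c²):
u = (-0.527 + 0.590) / (1 + (-0.527)·0.590) = 0.0633/0.6893 = 0.0919
(Galilean addition would give +0.063c.)
Converting back: u = 0.0919 × 3.00 × 10^8 m/s.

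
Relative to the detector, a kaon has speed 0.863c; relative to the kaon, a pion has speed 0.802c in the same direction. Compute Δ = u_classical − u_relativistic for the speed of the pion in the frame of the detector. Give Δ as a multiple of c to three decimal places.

Δ = 0.681c

Galilean: u_cl = 0.802 + 0.863 = 1.6650.
Relativistic: u_rel = (0.802 + 0.863) / (1 + 0.802·0.863) = 1.6650/1.6921 = 0.9840.
Δ = 1.6650 − 0.9840 = 0.6810.
(The classical prediction exceeds c; the relativistic result does not.)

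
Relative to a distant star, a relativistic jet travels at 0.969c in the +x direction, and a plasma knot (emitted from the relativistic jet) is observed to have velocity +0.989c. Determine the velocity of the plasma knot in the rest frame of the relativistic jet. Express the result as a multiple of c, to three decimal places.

+0.480c

Invert the composition law: u' = (u − v)/(1 − uv/c²).
u' = (0.989 − 0.969) / (1 − (0.989)(0.969)) = 0.0200/0.0417 = 0.4801.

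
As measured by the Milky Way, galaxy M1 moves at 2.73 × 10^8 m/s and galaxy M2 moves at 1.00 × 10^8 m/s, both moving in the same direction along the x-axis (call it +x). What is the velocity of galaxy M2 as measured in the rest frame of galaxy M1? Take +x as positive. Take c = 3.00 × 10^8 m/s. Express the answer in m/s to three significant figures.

β_A = 0.910, β_B = 0.333 (dividing each by c = 3.00 × 10^8 m/s).
Transform to A's frame with the inverse velocity-addition law: u' = (u − v)/(1 − uv/c²), taking u = β_B and v = β_A.
u' = (0.333 − 0.910) / (1 − (0.910)(0.333)) = -0.5767/0.6967 = -0.8278.
u' = -0.8278 × 3.00 × 10^8 m/s.

-2.48 × 10^8 m/s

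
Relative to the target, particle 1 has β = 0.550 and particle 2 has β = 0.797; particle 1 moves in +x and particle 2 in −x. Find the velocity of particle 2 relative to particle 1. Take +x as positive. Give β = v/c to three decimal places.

β_A = 0.550, β_B = -0.797.
Transform to A's frame with the inverse velocity-addition law: u' = (u − v)/(1 − uv/c²), taking u = β_B and v = β_A.
u' = (-0.797 − 0.550) / (1 − (0.550)(-0.797)) = -1.3470/1.4384 = -0.9365.

β = -0.936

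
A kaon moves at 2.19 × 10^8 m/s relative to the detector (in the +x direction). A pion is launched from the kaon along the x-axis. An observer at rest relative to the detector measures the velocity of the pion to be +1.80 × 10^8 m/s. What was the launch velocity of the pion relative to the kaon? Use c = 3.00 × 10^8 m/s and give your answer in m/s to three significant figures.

-6.94 × 10^7 m/s

v = 0.730c, u = 0.600c.
Invert the composition law: u' = (u − v)/(1 − uv/c²).
u' = (0.600 − 0.730) / (1 − (0.600)(0.730)) = -0.1300/0.5620 = -0.2313.
u' = -0.2313 × 3.00 × 10^8 m/s.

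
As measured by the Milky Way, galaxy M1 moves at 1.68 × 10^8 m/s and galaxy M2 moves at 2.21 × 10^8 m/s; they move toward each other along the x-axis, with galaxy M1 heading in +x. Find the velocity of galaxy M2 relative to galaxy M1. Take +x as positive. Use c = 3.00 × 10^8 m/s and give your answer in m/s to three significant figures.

β_A = 0.560, β_B = -0.737 (dividing each by c = 3.00 × 10^8 m/s).
Transform to A's frame with the inverse velocity-addition law: u' = (u − v)/(1 − uv/c²), taking u = β_B and v = β_A.
u' = (-0.737 − 0.560) / (1 − (0.560)(-0.737)) = -1.2967/1.4125 = -0.9180.
u' = -0.9180 × 3.00 × 10^8 m/s.

-2.75 × 10^8 m/s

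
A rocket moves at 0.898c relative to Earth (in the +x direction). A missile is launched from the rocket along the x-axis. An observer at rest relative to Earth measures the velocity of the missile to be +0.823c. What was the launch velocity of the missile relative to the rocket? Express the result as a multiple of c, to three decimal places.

-0.287c

Invert the composition law: u' = (u − v)/(1 − uv/c²).
u' = (0.823 − 0.898) / (1 − (0.823)(0.898)) = -0.0750/0.2609 = -0.2874.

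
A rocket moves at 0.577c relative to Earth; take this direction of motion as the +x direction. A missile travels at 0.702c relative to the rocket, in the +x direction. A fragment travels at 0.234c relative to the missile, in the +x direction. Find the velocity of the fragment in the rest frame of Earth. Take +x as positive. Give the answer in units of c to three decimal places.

0.943c

Apply u = (u' + v)/(1 + u'v/c²) successively, working outward toward Earth.
Start: velocity of the rocket relative to Earth = 0.5770c.
Compose with the missile (u' = 0.702 in the rocket frame): u_1 = (0.702 + 0.577) / (1 + 0.702·0.577) = 1.2790/1.4051 = 0.9103.
Compose with the fragment (u' = 0.234 in the missile frame): u_2 = (0.234 + 0.910) / (1 + 0.234·0.910) = 1.1443/1.2130 = 0.9433.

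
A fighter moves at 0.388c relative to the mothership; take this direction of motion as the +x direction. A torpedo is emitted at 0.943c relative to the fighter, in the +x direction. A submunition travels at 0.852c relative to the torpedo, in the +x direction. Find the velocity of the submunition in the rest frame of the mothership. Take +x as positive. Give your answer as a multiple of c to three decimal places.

0.998c

Apply u = (u' + v)/(1 + u'v/c²) successively, working outward toward the mothership.
Start: velocity of the fighter relative to the mothership = 0.3880c.
Compose with the torpedo (u' = 0.943 in the fighter frame): u_1 = (0.943 + 0.388) / (1 + 0.943·0.388) = 1.3310/1.3659 = 0.9745.
Compose with the submunition (u' = 0.852 in the torpedo frame): u_2 = (0.852 + 0.974) / (1 + 0.852·0.974) = 1.8265/1.8302 = 0.9979.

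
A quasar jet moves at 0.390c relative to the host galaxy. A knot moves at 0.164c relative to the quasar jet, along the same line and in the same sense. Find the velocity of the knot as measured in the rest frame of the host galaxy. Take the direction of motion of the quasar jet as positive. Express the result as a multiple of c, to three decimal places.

0.521c

With v = 0.390 and u' = 0.164 (in units of c),
u = (u' + v)/(1 + u'v/c²):
u = (0.164 + 0.390) / (1 + 0.164·0.390) = 0.5540/1.0640 = 0.5207
(Galilean addition would give +0.554c.)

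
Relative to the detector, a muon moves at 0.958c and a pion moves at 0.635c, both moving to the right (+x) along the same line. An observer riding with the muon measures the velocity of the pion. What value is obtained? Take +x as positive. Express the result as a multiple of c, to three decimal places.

-0.825c

β_A = 0.958, β_B = 0.635.
Transform to A's frame with the inverse velocity-addition law: u' = (u − v)/(1 − uv/c²), taking u = β_B and v = β_A.
u' = (0.635 − 0.958) / (1 − (0.958)(0.635)) = -0.3230/0.3917 = -0.8247.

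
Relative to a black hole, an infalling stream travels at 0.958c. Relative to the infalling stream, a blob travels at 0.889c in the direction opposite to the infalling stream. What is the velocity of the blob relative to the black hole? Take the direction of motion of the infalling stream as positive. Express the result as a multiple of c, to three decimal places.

With v = 0.958 and u' = -0.889 (in units of c),
u = (u' + v)/(1 + u'v/c²):
u = (-0.889 + 0.958) / (1 + (-0.889)·0.958) = 0.0690/0.1483 = 0.4652

+0.465c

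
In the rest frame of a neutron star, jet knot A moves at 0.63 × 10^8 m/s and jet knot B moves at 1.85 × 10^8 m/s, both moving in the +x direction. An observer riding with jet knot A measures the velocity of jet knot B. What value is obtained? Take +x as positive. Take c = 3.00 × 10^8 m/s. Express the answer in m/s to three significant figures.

β_A = 0.210, β_B = 0.617 (dividing each by c = 3.00 × 10^8 m/s).
Transform to A's frame with the inverse velocity-addition law: u' = (u − v)/(1 − uv/c²), taking u = β_B and v = β_A.
u' = (0.617 − 0.210) / (1 − (0.210)(0.617)) = 0.4067/0.8705 = 0.4672.
u' = 0.4672 × 3.00 × 10^8 m/s.

+1.40 × 10^8 m/s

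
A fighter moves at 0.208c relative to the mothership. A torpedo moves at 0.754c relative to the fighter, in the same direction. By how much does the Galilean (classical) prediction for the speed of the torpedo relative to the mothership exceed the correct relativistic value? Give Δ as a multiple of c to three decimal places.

Δ = 0.130c

Galilean: u_cl = 0.754 + 0.208 = 0.9620.
Relativistic: u_rel = (0.754 + 0.208) / (1 + 0.754·0.208) = 0.9620/1.1568 = 0.8316.
Δ = 0.9620 − 0.8316 = 0.1304.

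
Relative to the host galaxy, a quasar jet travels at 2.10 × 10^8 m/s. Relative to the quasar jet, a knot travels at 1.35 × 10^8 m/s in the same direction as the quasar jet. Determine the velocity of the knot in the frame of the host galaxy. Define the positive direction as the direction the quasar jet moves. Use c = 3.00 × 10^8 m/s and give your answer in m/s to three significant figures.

In units of c (dividing by 3.00 × 10^8 m/s): v = 0.700, u' = 0.450.
u = (u' + v)/(1 + u'v/c²):
u = (0.450 + 0.700) / (1 + 0.450·0.700) = 1.1500/1.3150 = 0.8745
Converting back: u = 0.8745 × 3.00 × 10^8 m/s.

2.62 × 10^8 m/s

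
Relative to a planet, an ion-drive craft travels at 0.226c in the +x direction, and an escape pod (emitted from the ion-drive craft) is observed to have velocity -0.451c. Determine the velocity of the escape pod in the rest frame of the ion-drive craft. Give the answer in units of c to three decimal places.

Invert the composition law: u' = (u − v)/(1 − uv/c²).
u' = (-0.451 − 0.226) / (1 − (-0.451)(0.226)) = -0.6770/1.1019 = -0.6144.

-0.614c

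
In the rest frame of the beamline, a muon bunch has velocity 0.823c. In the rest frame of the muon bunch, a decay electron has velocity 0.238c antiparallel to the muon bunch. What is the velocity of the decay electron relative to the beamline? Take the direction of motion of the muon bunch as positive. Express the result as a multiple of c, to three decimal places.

With v = 0.823 and u' = -0.238 (in units of c),
u = (u' + v)/(1 + u'v/c²):
u = (-0.238 + 0.823) / (1 + (-0.238)·0.823) = 0.5850/0.8041 = 0.7275
(Galilean addition would give +0.585c.)

+0.727c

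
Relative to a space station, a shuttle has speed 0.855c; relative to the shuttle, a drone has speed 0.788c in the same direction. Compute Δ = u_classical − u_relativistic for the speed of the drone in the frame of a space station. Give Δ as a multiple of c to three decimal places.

Δ = 0.661c

Galilean: u_cl = 0.788 + 0.855 = 1.6430.
Relativistic: u_rel = (0.788 + 0.855) / (1 + 0.788·0.855) = 1.6430/1.6737 = 0.9816.
Δ = 1.6430 − 0.9816 = 0.6614.
(The classical prediction exceeds c; the relativistic result does not.)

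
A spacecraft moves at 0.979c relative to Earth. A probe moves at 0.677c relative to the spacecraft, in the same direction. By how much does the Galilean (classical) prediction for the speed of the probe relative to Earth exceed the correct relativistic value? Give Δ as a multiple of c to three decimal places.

Galilean: u_cl = 0.677 + 0.979 = 1.6560.
Relativistic: u_rel = (0.677 + 0.979) / (1 + 0.677·0.979) = 1.6560/1.6628 = 0.9959.
Δ = 1.6560 − 0.9959 = 0.6601.
(The classical prediction exceeds c; the relativistic result does not.)

Δ = 0.660c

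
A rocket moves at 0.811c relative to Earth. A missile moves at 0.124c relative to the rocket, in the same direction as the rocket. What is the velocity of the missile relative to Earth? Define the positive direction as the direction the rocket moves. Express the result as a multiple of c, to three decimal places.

With v = 0.811 and u' = 0.124 (in units of c),
u = (u' + v)/(1 + u'v/c²):
u = (0.124 + 0.811) / (1 + 0.124·0.811) = 0.9350/1.1006 = 0.8496
(Galilean addition would give +0.935c.)

0.850c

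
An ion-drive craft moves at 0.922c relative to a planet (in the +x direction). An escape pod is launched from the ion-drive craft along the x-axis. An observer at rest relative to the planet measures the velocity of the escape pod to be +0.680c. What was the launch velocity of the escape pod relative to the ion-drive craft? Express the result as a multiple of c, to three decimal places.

-0.649c

Invert the composition law: u' = (u − v)/(1 − uv/c²).
u' = (0.680 − 0.922) / (1 − (0.680)(0.922)) = -0.2420/0.3730 = -0.6487.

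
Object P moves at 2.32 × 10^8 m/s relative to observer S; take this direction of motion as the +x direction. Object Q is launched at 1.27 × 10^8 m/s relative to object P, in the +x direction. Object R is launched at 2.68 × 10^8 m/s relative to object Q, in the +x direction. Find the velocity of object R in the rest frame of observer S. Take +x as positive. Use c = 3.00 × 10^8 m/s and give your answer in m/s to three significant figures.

Apply u = (u' + v)/(1 + u'v/c²) successively, working outward toward observer S.
(Dividing each given speed by c = 3.00 × 10^8 m/s to work in units of c.)
Start: velocity of object P relative to observer S = 0.7733c.
Compose with object Q (u' = 0.423 in object P frame): u_1 = (0.423 + 0.773) / (1 + 0.423·0.773) = 1.1967/1.3274 = 0.9015.
Compose with object R (u' = 0.893 in object Q frame): u_2 = (0.893 + 0.902) / (1 + 0.893·0.902) = 1.7949/1.8054 = 0.9942.
So u = 0.9942 × 3.00 × 10^8 m/s.

2.98 × 10^8 m/s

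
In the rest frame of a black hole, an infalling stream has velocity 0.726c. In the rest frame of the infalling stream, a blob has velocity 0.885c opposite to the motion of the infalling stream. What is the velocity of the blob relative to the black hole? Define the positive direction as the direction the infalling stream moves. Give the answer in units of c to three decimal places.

With v = 0.726 and u' = -0.885 (in units of c),
u = (u' + v)/(1 + u'v/c²):
u = (-0.885 + 0.726) / (1 + (-0.885)·0.726) = -0.1590/0.3575 = -0.4448

-0.445c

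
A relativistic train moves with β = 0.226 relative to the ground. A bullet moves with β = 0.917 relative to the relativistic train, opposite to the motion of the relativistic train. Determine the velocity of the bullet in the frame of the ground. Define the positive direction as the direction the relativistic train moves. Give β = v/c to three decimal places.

With v = 0.226 and u' = -0.917 (in units of c),
u = (u' + v)/(1 + u'v/c²):
u = (-0.917 + 0.226) / (1 + (-0.917)·0.226) = -0.6910/0.7928 = -0.8716

β = -0.872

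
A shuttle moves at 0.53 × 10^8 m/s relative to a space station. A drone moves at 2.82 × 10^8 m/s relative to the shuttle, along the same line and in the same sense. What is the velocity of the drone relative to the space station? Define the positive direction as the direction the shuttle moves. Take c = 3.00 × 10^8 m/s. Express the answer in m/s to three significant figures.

2.87 × 10^8 m/s

In units of c (dividing by 3.00 × 10^8 m/s): v = 0.177, u' = 0.940.
u = (u' + v)/(1 + u'v/c²):
u = (0.940 + 0.177) / (1 + 0.940·0.177) = 1.1167/1.1661 = 0.9576
(Galilean addition would give +1.117c, exceeding c.)
Converting back: u = 0.9576 × 3.00 × 10^8 m/s.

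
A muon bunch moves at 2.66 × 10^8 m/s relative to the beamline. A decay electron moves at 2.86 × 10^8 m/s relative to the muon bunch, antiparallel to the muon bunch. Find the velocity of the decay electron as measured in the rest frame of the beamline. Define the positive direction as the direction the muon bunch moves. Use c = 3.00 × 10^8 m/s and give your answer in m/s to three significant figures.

-1.29 × 10^8 m/s

In units of c (dividing by 3.00 × 10^8 m/s): v = 0.887, u' = -0.953.
u = (u' + v)/(1 + u'v/c²):
u = (-0.953 + 0.887) / (1 + (-0.953)·0.887) = -0.0667/0.1547 = -0.4309
Converting back: u = -0.4309 × 3.00 × 10^8 m/s.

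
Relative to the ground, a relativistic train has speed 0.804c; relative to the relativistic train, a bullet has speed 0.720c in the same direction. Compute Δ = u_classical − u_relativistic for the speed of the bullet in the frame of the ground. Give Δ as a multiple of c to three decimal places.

Galilean: u_cl = 0.720 + 0.804 = 1.5240.
Relativistic: u_rel = (0.720 + 0.804) / (1 + 0.720·0.804) = 1.5240/1.5789 = 0.9652.
Δ = 1.5240 − 0.9652 = 0.5588.
(The classical prediction exceeds c; the relativistic result does not.)

Δ = 0.559c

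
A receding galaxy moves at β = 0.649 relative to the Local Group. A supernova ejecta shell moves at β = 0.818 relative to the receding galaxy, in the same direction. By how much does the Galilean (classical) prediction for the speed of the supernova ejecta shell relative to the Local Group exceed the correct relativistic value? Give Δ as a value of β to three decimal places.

Galilean: u_cl = 0.818 + 0.649 = 1.4670.
Relativistic: u_rel = (0.818 + 0.649) / (1 + 0.818·0.649) = 1.4670/1.5309 = 0.9583.
Δ = 1.4670 − 0.9583 = 0.5087.
(The classical prediction exceeds c; the relativistic result does not.)

Δ = 0.509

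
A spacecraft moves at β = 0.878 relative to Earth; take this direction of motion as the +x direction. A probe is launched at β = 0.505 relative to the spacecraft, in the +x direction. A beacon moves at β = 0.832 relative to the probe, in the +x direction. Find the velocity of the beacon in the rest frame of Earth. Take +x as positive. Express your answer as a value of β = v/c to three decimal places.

Apply u = (u' + v)/(1 + u'v/c²) successively, working outward toward Earth.
Start: velocity of the spacecraft relative to Earth = 0.8780c.
Compose with the probe (u' = 0.505 in the spacecraft frame): u_1 = (0.505 + 0.878) / (1 + 0.505·0.878) = 1.3830/1.4434 = 0.9582.
Compose with the beacon (u' = 0.832 in the probe frame): u_2 = (0.832 + 0.958) / (1 + 0.832·0.958) = 1.7902/1.7972 = 0.9961.

β = 0.996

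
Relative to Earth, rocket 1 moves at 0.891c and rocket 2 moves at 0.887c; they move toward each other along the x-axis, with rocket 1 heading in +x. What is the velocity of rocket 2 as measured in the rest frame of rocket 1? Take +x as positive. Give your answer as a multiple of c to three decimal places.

β_A = 0.891, β_B = -0.887.
Transform to A's frame with the inverse velocity-addition law: u' = (u − v)/(1 − uv/c²), taking u = β_B and v = β_A.
u' = (-0.887 − 0.891) / (1 − (0.891)(-0.887)) = -1.7780/1.7903 = -0.9931.

-0.993c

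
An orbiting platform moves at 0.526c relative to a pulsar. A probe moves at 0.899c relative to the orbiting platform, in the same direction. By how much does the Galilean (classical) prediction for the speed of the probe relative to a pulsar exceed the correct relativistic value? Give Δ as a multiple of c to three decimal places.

Δ = 0.458c

Galilean: u_cl = 0.899 + 0.526 = 1.4250.
Relativistic: u_rel = (0.899 + 0.526) / (1 + 0.899·0.526) = 1.4250/1.4729 = 0.9675.
Δ = 1.4250 − 0.9675 = 0.4575.
(The classical prediction exceeds c; the relativistic result does not.)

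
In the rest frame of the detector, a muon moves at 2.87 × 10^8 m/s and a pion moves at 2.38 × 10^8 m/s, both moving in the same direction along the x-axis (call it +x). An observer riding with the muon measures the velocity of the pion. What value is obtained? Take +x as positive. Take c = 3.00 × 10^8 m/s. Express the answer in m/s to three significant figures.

-2.03 × 10^8 m/s

β_A = 0.957, β_B = 0.793 (dividing each by c = 3.00 × 10^8 m/s).
Transform to A's frame with the inverse velocity-addition law: u' = (u − v)/(1 − uv/c²), taking u = β_B and v = β_A.
u' = (0.793 − 0.957) / (1 − (0.957)(0.793)) = -0.1633/0.2410 = -0.6776.
u' = -0.6776 × 3.00 × 10^8 m/s.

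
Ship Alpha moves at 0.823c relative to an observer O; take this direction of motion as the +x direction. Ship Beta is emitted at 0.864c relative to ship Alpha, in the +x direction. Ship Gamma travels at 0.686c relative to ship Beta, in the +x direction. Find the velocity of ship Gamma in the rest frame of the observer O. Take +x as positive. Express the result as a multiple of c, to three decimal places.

0.997c

Apply u = (u' + v)/(1 + u'v/c²) successively, working outward toward the observer O.
Start: velocity of ship Alpha relative to the observer O = 0.8230c.
Compose with ship Beta (u' = 0.864 in ship Alpha frame): u_1 = (0.864 + 0.823) / (1 + 0.864·0.823) = 1.6870/1.7111 = 0.9859.
Compose with ship Gamma (u' = 0.686 in ship Beta frame): u_2 = (0.686 + 0.986) / (1 + 0.686·0.986) = 1.6719/1.6763 = 0.9974.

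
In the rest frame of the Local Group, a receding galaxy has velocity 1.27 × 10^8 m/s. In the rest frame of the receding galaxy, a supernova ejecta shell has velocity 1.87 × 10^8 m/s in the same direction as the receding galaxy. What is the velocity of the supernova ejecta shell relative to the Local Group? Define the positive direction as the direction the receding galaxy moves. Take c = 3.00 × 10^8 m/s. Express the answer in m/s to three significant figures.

In units of c (dividing by 3.00 × 10^8 m/s): v = 0.423, u' = 0.623.
u = (u' + v)/(1 + u'v/c²):
u = (0.623 + 0.423) / (1 + 0.623·0.423) = 1.0467/1.2639 = 0.8281
Converting back: u = 0.8281 × 3.00 × 10^8 m/s.

2.48 × 10^8 m/s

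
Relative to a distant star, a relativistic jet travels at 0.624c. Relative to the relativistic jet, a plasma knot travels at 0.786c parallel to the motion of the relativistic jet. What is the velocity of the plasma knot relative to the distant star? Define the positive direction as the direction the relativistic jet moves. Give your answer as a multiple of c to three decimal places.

0.946c

With v = 0.624 and u' = 0.786 (in units of c),
u = (u' + v)/(1 + u'v/c²):
u = (0.786 + 0.624) / (1 + 0.786·0.624) = 1.4100/1.4905 = 0.9460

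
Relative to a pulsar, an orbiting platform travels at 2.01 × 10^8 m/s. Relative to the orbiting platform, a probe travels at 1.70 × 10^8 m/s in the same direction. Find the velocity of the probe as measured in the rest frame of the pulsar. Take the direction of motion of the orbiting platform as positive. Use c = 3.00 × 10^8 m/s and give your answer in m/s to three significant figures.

2.69 × 10^8 m/s

In units of c (dividing by 3.00 × 10^8 m/s): v = 0.670, u' = 0.567.
u = (u' + v)/(1 + u'v/c²):
u = (0.567 + 0.670) / (1 + 0.567·0.670) = 1.2367/1.3797 = 0.8964
Converting back: u = 0.8964 × 3.00 × 10^8 m/s.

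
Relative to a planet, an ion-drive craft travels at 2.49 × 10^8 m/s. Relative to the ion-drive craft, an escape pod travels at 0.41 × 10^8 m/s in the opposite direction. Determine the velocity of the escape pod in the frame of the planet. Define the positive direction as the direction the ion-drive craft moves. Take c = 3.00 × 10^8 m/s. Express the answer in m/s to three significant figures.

In units of c (dividing by 3.00 × 10^8 m/s): v = 0.830, u' = -0.137.
u = (u' + v)/(1 + u'v/c²):
u = (-0.137 + 0.830) / (1 + (-0.137)·0.830) = 0.6933/0.8866 = 0.7820
Converting back: u = 0.7820 × 3.00 × 10^8 m/s.

+2.35 × 10^8 m/s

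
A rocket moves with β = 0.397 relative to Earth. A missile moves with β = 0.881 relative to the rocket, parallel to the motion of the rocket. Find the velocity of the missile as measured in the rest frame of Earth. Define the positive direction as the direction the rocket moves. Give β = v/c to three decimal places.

With v = 0.397 and u' = 0.881 (in units of c),
u = (u' + v)/(1 + u'v/c²):
u = (0.881 + 0.397) / (1 + 0.881·0.397) = 1.2780/1.3498 = 0.9468

β = 0.947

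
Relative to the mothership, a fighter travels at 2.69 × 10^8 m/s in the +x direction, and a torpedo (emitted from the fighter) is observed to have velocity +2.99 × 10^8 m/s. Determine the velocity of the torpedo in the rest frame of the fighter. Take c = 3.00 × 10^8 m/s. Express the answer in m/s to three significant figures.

+2.82 × 10^8 m/s

v = 0.897c, u = 0.997c.
Invert the composition law: u' = (u − v)/(1 − uv/c²).
u' = (0.997 − 0.897) / (1 − (0.997)(0.897)) = 0.1000/0.1063 = 0.9405.
u' = 0.9405 × 3.00 × 10^8 m/s.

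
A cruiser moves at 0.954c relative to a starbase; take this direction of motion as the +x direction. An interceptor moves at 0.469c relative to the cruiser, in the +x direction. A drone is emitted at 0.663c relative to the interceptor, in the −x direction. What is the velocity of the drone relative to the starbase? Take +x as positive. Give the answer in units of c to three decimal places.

+0.919c

Apply u = (u' + v)/(1 + u'v/c²) successively, working outward toward the starbase.
Start: velocity of the cruiser relative to the starbase = 0.9540c.
Compose with the interceptor (u' = 0.469 in the cruiser frame): u_1 = (0.469 + 0.954) / (1 + 0.469·0.954) = 1.4230/1.4474 = 0.9831.
Compose with the drone (u' = -0.663 in the interceptor frame): u_2 = (-0.663 + 0.983) / (1 + (-0.663)·0.983) = 0.3201/0.3482 = 0.9194.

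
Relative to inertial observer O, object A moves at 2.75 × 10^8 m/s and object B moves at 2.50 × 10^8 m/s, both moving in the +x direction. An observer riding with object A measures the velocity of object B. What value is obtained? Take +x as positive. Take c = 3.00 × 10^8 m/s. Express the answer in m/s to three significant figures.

β_A = 0.917, β_B = 0.833 (dividing each by c = 3.00 × 10^8 m/s).
Transform to A's frame with the inverse velocity-addition law: u' = (u − v)/(1 − uv/c²), taking u = β_B and v = β_A.
u' = (0.833 − 0.917) / (1 − (0.917)(0.833)) = -0.0833/0.2361 = -0.3529.
u' = -0.3529 × 3.00 × 10^8 m/s.

-1.06 × 10^8 m/s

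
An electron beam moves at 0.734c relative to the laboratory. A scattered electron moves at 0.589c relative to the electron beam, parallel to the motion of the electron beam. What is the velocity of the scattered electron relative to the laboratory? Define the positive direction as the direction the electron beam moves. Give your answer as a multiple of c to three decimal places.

With v = 0.734 and u' = 0.589 (in units of c),
u = (u' + v)/(1 + u'v/c²):
u = (0.589 + 0.734) / (1 + 0.589·0.734) = 1.3230/1.4323 = 0.9237

0.924c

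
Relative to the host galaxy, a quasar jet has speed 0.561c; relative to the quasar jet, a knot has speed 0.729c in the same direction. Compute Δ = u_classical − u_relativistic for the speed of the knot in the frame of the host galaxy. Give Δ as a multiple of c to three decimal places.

Galilean: u_cl = 0.729 + 0.561 = 1.2900.
Relativistic: u_rel = (0.729 + 0.561) / (1 + 0.729·0.561) = 1.2900/1.4090 = 0.9156.
Δ = 1.2900 − 0.9156 = 0.3744.
(The classical prediction exceeds c; the relativistic result does not.)

Δ = 0.374c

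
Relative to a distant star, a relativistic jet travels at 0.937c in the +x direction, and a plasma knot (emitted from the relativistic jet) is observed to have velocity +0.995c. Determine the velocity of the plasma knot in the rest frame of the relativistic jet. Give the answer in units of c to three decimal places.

+0.857c

Invert the composition law: u' = (u − v)/(1 − uv/c²).
u' = (0.995 − 0.937) / (1 − (0.995)(0.937)) = 0.0580/0.0677 = 0.8569.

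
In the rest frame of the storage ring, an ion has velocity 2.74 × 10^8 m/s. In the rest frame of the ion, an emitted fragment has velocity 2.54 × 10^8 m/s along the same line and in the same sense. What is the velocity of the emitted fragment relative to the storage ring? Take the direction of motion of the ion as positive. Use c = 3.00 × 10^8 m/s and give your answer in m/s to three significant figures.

In units of c (dividing by 3.00 × 10^8 m/s): v = 0.913, u' = 0.847.
u = (u' + v)/(1 + u'v/c²):
u = (0.847 + 0.913) / (1 + 0.847·0.913) = 1.7600/1.7733 = 0.9925
Converting back: u = 0.9925 × 3.00 × 10^8 m/s.

2.98 × 10^8 m/s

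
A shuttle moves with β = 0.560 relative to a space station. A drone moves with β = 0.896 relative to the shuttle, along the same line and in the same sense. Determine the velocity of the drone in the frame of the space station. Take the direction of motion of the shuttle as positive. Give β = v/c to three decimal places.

β = 0.970

With v = 0.560 and u' = 0.896 (in units of c),
u = (u' + v)/(1 + u'v/c²):
u = (0.896 + 0.560) / (1 + 0.896·0.560) = 1.4560/1.5018 = 0.9695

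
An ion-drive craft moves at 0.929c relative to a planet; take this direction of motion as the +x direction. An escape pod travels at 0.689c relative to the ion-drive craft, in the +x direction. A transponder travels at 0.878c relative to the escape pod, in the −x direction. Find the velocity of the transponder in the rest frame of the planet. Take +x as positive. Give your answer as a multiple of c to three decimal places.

+0.811c

Apply u = (u' + v)/(1 + u'v/c²) successively, working outward toward the planet.
Start: velocity of the ion-drive craft relative to the planet = 0.9290c.
Compose with the escape pod (u' = 0.689 in the ion-drive craft frame): u_1 = (0.689 + 0.929) / (1 + 0.689·0.929) = 1.6180/1.6401 = 0.9865.
Compose with the transponder (u' = -0.878 in the escape pod frame): u_2 = (-0.878 + 0.987) / (1 + (-0.878)·0.987) = 0.1085/0.1338 = 0.8111.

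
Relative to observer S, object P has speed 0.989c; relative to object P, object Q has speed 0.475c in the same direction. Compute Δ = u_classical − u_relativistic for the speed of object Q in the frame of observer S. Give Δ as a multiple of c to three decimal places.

Δ = 0.468c

Galilean: u_cl = 0.475 + 0.989 = 1.4640.
Relativistic: u_rel = (0.475 + 0.989) / (1 + 0.475·0.989) = 1.4640/1.4698 = 0.9961.
Δ = 1.4640 − 0.9961 = 0.4679.
(The classical prediction exceeds c; the relativistic result does not.)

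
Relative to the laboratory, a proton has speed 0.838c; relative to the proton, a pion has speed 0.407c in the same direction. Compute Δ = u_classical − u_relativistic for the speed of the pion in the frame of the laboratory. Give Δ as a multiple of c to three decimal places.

Galilean: u_cl = 0.407 + 0.838 = 1.2450.
Relativistic: u_rel = (0.407 + 0.838) / (1 + 0.407·0.838) = 1.2450/1.3411 = 0.9284.
Δ = 1.2450 − 0.9284 = 0.3166.
(The classical prediction exceeds c; the relativistic result does not.)

Δ = 0.317c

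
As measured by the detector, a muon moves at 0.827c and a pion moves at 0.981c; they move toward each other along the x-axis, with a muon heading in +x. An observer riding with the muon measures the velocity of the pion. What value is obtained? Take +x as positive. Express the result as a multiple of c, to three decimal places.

β_A = 0.827, β_B = -0.981.
Transform to A's frame with the inverse velocity-addition law: u' = (u − v)/(1 − uv/c²), taking u = β_B and v = β_A.
u' = (-0.981 − 0.827) / (1 − (0.827)(-0.981)) = -1.8080/1.8113 = -0.9982.

-0.998c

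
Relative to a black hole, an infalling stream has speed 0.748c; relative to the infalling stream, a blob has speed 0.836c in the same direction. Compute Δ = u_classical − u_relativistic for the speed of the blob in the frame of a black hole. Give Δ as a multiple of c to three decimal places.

Galilean: u_cl = 0.836 + 0.748 = 1.5840.
Relativistic: u_rel = (0.836 + 0.748) / (1 + 0.836·0.748) = 1.5840/1.6253 = 0.9746.
Δ = 1.5840 − 0.9746 = 0.6094.
(The classical prediction exceeds c; the relativistic result does not.)

Δ = 0.609c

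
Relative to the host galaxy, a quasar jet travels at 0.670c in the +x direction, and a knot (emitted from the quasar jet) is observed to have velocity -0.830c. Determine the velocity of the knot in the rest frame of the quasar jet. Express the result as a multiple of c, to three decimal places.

Invert the composition law: u' = (u − v)/(1 − uv/c²).
u' = (-0.830 − 0.670) / (1 − (-0.830)(0.670)) = -1.5000/1.5561 = -0.9639.

-0.964c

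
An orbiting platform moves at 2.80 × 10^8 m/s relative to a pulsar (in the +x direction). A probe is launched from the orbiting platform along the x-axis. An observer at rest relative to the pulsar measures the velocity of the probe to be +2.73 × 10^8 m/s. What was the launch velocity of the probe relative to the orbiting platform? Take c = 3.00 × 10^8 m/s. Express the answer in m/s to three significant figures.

v = 0.933c, u = 0.910c.
Invert the composition law: u' = (u − v)/(1 − uv/c²).
u' = (0.910 − 0.933) / (1 − (0.910)(0.933)) = -0.0233/0.1507 = -0.1549.
u' = -0.1549 × 3.00 × 10^8 m/s.

-4.65 × 10^7 m/s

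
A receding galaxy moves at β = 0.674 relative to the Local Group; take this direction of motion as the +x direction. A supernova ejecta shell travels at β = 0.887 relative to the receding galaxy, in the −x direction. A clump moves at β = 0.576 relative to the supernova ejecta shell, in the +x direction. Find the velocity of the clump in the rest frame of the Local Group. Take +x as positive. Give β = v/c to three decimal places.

β = +0.067

Apply u = (u' + v)/(1 + u'v/c²) successively, working outward toward the Local Group.
Start: velocity of the receding galaxy relative to the Local Group = 0.6740c.
Compose with the supernova ejecta shell (u' = -0.887 in the receding galaxy frame): u_1 = (-0.887 + 0.674) / (1 + (-0.887)·0.674) = -0.2130/0.4022 = -0.5296.
Compose with the clump (u' = 0.576 in the supernova ejecta shell frame): u_2 = (0.576 + (-0.530)) / (1 + 0.576·(-0.530)) = 0.0464/0.6949 = 0.0667.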